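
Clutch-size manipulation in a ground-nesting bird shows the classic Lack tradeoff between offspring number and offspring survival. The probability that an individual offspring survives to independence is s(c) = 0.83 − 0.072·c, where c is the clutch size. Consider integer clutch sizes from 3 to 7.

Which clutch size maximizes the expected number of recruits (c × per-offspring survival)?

6

Expected recruits = c × s(c):
  c=3: 3 × 0.614 = 1.842
  c=4: 4 × 0.542 = 2.168
  c=5: 5 × 0.470 = 2.350
  c=6: 6 × 0.398 = 2.388
  c=7: 7 × 0.326 = 2.282
Maximum at c = 6 (2.388 recruits).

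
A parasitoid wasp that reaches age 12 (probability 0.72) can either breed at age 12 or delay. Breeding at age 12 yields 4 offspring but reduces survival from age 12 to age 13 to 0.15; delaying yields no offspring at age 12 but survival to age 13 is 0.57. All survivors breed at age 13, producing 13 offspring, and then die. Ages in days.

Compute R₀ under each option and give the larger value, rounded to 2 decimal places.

5.34

breed at age 12: R₀ = 0.72 × (4 + 0.15 × 13) = 0.72 × 5.9500 = 4.2840
delay to age 13: R₀ = 0.72 × (0.57 × 13) = 0.72 × 7.4100 = 5.3352
Higher: delay to age 13 (5.3352).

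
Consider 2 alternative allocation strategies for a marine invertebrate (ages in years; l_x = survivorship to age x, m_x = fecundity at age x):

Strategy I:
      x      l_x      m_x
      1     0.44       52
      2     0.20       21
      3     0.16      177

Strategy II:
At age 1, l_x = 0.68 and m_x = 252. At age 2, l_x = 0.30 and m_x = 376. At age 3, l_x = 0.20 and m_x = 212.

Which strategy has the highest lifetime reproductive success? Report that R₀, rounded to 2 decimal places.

326.56

Strategy I: R₀ = 0.44×52 + 0.20×21 + 0.16×177 = 55.4000
Strategy II: R₀ = 0.68×252 + 0.30×376 + 0.20×212 = 326.5600
Highest R₀: strategy II with 326.5600.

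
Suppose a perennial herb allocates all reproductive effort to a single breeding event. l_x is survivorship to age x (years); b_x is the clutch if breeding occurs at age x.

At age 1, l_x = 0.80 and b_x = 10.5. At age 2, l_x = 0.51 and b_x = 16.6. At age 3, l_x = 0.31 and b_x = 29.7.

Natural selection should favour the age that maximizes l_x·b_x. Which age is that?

Expected offspring if breeding at age x = l_x × b_x:
  age 1: 0.80 × 10.5 = 8.400
  age 2: 0.51 × 16.6 = 8.466
  age 3: 0.31 × 29.7 = 9.207
Maximum at age 3 (9.207).

3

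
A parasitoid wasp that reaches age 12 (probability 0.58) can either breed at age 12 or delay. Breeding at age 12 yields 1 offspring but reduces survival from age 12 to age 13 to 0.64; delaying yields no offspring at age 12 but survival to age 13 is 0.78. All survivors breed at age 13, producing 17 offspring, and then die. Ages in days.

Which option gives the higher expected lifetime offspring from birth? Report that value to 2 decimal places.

breed at age 12: R₀ = 0.58 × (1 + 0.64 × 17) = 0.58 × 11.8800 = 6.8904
delay to age 13: R₀ = 0.58 × (0.78 × 17) = 0.58 × 13.2600 = 7.6908
Higher: delay to age 13 (7.6908).

7.69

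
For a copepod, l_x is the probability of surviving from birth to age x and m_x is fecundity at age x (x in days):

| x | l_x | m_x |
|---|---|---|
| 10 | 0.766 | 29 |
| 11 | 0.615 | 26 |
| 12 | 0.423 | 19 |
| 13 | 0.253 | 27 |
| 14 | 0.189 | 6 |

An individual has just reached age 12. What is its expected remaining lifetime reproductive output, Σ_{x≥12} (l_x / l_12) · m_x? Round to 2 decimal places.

37.83

l_12 = 0.423. Conditional survival from age 12 to x is l_x / l_12.
  x=12: (0.423/0.423) × 19 = 19.0000
  x=13: (0.253/0.423) × 27 = 16.1489
  x=14: (0.189/0.423) × 6 = 2.6809
Sum = 19.0000 + 16.1489 + 2.6809 = 37.8298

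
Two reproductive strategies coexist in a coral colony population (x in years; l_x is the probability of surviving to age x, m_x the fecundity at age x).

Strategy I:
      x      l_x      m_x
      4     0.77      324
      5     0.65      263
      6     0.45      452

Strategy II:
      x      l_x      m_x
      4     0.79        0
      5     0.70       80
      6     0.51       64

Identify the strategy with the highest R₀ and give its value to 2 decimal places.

623.83

Strategy I: R₀ = 0.77×324 + 0.65×263 + 0.45×452 = 623.8300
Strategy II: R₀ = 0.79×0 + 0.70×80 + 0.51×64 = 88.6400
Highest R₀: strategy I with 623.8300.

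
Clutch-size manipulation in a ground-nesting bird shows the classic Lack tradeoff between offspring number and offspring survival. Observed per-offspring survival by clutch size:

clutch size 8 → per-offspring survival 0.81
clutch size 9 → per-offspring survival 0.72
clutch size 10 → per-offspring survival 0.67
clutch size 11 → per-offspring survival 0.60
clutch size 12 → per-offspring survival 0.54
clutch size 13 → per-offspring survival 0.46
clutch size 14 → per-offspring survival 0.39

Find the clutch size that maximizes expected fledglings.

Expected fledglings = c × s(c):
  c=8: 8 × 0.81 = 6.480
  c=9: 9 × 0.72 = 6.480
  c=10: 10 × 0.67 = 6.700
  c=11: 11 × 0.60 = 6.600
  c=12: 12 × 0.54 = 6.480
  c=13: 13 × 0.46 = 5.980
  c=14: 14 × 0.39 = 5.460
Maximum at c = 10 (6.700 fledglings).

10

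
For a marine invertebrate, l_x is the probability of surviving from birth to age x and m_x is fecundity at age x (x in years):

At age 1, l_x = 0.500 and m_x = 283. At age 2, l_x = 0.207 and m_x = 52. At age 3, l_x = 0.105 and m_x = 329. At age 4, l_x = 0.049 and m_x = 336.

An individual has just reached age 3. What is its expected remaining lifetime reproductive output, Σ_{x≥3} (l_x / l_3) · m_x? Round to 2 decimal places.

l_3 = 0.105. Conditional survival from age 3 to x is l_x / l_3.
  x=3: (0.105/0.105) × 329 = 329.0000
  x=4: (0.049/0.105) × 336 = 156.8000
Sum = 329.0000 + 156.8000 = 485.8000

485.80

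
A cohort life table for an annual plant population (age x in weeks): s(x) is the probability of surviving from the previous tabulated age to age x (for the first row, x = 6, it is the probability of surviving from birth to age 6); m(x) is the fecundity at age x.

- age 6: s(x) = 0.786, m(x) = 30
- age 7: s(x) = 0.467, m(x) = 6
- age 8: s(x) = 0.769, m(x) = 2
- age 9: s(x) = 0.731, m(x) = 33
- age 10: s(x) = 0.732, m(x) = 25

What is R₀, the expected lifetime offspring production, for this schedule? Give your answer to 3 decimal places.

Survivorship from birth: l_x = s_6·s_7·…·s_x.
  l_6 = 0.78600
  l_7 = 0.36706
  l_8 = 0.28227
  l_9 = 0.20634
  l_10 = 0.15104
R₀ = Σ l_x m(x):
  age 6: 0.78600 × 30 = 23.5800
  age 7: 0.36706 × 6 = 2.2024
  age 8: 0.28227 × 2 = 0.5645
  age 9: 0.20634 × 33 = 6.8092
  age 10: 0.15104 × 25 = 3.7760
R₀ = 23.5800 + 2.2024 + 0.5645 + 6.8092 + 3.7760 = 36.9321

36.932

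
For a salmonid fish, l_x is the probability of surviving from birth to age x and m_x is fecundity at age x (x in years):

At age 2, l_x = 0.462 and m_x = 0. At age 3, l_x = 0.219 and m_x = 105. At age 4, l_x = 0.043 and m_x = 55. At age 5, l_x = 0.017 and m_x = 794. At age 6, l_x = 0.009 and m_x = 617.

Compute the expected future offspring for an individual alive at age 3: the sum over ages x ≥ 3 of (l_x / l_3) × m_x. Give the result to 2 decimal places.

202.79

l_3 = 0.219. Conditional survival from age 3 to x is l_x / l_3.
  x=3: (0.219/0.219) × 105 = 105.0000
  x=4: (0.043/0.219) × 55 = 10.7991
  x=5: (0.017/0.219) × 794 = 61.6347
  x=6: (0.009/0.219) × 617 = 25.3562
Sum = 105.0000 + 10.7991 + 61.6347 + 25.3562 = 202.7900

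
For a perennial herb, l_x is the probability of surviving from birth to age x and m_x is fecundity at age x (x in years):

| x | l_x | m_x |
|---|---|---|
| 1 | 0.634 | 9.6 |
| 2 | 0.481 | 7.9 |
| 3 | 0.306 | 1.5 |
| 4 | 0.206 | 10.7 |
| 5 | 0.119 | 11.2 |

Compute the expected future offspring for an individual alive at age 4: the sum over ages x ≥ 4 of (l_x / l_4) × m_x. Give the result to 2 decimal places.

17.17

l_4 = 0.206. Conditional survival from age 4 to x is l_x / l_4.
  x=4: (0.206/0.206) × 10.7 = 10.7000
  x=5: (0.119/0.206) × 11.2 = 6.4699
Sum = 10.7000 + 6.4699 = 17.1699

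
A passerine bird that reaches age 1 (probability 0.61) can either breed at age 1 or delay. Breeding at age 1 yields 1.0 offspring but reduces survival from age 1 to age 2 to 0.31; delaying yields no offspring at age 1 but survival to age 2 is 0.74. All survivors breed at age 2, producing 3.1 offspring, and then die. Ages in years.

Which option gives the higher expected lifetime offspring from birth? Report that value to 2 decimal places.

1.40

breed at age 1: R₀ = 0.61 × (1.0 + 0.31 × 3.1) = 0.61 × 1.9610 = 1.1962
delay to age 2: R₀ = 0.61 × (0.74 × 3.1) = 0.61 × 2.2940 = 1.3993
Higher: delay to age 2 (1.3993).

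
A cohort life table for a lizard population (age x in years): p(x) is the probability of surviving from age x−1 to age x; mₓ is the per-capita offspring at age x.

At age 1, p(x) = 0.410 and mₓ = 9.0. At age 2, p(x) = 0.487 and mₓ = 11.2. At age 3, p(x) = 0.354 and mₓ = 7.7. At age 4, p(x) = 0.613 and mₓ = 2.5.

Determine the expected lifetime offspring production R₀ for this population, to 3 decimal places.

Survivorship from birth: l_x = p_1·p_2·…·p_x.
  l_1 = 0.41000
  l_2 = 0.19967
  l_3 = 0.07068
  l_4 = 0.04333
R₀ = Σ l_x mₓ:
  age 1: 0.41000 × 9.0 = 3.6900
  age 2: 0.19967 × 11.2 = 2.2363
  age 3: 0.07068 × 7.7 = 0.5442
  age 4: 0.04333 × 2.5 = 0.1083
R₀ = 3.6900 + 2.2363 + 0.5442 + 0.1083 = 6.5789

6.579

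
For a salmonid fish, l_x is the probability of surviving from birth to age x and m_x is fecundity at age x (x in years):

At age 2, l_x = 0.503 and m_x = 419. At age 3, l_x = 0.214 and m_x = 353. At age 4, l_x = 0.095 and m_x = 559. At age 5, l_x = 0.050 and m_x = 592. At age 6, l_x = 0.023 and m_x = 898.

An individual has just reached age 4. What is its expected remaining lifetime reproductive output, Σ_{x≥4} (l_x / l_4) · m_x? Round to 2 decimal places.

l_4 = 0.095. Conditional survival from age 4 to x is l_x / l_4.
  x=4: (0.095/0.095) × 559 = 559.0000
  x=5: (0.050/0.095) × 592 = 311.5789
  x=6: (0.023/0.095) × 898 = 217.4105
Sum = 559.0000 + 311.5789 + 217.4105 = 1087.9895

1087.99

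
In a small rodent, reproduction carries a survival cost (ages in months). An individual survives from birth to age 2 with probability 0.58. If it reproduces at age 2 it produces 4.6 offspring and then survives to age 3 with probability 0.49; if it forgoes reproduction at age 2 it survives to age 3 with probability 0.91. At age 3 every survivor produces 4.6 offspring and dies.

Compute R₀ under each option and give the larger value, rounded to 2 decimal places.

breed at age 2: R₀ = 0.58 × (4.6 + 0.49 × 4.6) = 0.58 × 6.8540 = 3.9753
delay to age 3: R₀ = 0.58 × (0.91 × 4.6) = 0.58 × 4.1860 = 2.4279
Higher: breed at age 2 (3.9753).

3.98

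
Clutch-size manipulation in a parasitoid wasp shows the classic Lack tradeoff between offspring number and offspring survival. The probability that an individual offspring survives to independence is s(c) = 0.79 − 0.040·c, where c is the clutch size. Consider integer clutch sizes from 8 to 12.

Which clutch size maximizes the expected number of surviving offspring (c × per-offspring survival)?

10

Expected surviving offspring = c × s(c):
  c=8: 8 × 0.470 = 3.760
  c=9: 9 × 0.430 = 3.870
  c=10: 10 × 0.390 = 3.900
  c=11: 11 × 0.350 = 3.850
  c=12: 12 × 0.310 = 3.720
Maximum at c = 10 (3.900 surviving offspring).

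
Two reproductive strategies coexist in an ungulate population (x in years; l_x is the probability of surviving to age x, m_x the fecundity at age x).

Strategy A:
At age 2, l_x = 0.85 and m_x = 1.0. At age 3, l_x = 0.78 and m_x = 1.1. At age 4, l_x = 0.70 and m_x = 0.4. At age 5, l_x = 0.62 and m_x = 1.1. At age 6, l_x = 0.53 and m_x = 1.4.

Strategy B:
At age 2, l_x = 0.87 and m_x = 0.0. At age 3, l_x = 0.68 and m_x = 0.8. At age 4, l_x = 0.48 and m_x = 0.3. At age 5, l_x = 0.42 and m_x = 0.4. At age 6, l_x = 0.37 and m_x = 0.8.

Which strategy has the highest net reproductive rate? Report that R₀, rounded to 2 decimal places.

3.41

Strategy A: R₀ = 0.85×1.0 + 0.78×1.1 + 0.70×0.4 + 0.62×1.1 + 0.53×1.4 = 3.4120
Strategy B: R₀ = 0.87×0.0 + 0.68×0.8 + 0.48×0.3 + 0.42×0.4 + 0.37×0.8 = 1.1520
Highest R₀: strategy A with 3.4120.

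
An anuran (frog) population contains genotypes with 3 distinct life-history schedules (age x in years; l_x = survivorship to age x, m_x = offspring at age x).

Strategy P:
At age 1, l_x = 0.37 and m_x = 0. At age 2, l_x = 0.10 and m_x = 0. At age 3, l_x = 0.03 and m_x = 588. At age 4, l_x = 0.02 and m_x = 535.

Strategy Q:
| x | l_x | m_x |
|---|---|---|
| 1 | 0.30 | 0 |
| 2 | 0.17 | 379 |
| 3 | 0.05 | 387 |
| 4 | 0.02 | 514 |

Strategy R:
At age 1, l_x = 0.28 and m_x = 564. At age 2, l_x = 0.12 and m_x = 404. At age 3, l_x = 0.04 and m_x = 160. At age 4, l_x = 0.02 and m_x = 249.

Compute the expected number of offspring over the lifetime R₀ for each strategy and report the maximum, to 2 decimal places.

Strategy P: R₀ = 0.37×0 + 0.10×0 + 0.03×588 + 0.02×535 = 28.3400
Strategy Q: R₀ = 0.30×0 + 0.17×379 + 0.05×387 + 0.02×514 = 94.0600
Strategy R: R₀ = 0.28×564 + 0.12×404 + 0.04×160 + 0.02×249 = 217.7800
Highest R₀: strategy R with 217.7800.

217.78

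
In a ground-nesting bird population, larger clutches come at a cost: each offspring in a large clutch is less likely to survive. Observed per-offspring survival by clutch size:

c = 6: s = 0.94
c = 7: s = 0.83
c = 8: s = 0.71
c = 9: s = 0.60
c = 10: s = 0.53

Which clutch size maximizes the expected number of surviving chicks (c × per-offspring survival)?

7

Expected surviving chicks = c × s(c):
  c=6: 6 × 0.94 = 5.640
  c=7: 7 × 0.83 = 5.810
  c=8: 8 × 0.71 = 5.680
  c=9: 9 × 0.60 = 5.400
  c=10: 10 × 0.53 = 5.300
Maximum at c = 7 (5.810 surviving chicks).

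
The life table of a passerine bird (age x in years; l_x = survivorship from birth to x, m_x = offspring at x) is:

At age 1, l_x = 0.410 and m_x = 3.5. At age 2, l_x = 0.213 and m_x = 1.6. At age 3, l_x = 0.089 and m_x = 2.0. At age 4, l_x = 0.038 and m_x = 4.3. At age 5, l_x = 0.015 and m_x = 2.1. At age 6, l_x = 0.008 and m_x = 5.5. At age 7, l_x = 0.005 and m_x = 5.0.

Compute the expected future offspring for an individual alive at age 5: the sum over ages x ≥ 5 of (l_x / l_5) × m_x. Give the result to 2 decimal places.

l_5 = 0.015. Conditional survival from age 5 to x is l_x / l_5.
  x=5: (0.015/0.015) × 2.1 = 2.1000
  x=6: (0.008/0.015) × 5.5 = 2.9333
  x=7: (0.005/0.015) × 5.0 = 1.6667
Sum = 2.1000 + 2.9333 + 1.6667 = 6.7000

6.70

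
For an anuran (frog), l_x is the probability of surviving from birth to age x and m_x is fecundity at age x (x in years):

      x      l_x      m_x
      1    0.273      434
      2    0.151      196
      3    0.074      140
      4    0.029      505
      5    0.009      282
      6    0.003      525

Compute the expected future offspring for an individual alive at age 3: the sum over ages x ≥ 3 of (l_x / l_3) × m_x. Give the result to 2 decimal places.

393.49

l_3 = 0.074. Conditional survival from age 3 to x is l_x / l_3.
  x=3: (0.074/0.074) × 140 = 140.0000
  x=4: (0.029/0.074) × 505 = 197.9054
  x=5: (0.009/0.074) × 282 = 34.2973
  x=6: (0.003/0.074) × 525 = 21.2838
Sum = 140.0000 + 197.9054 + 34.2973 + 21.2838 = 393.4865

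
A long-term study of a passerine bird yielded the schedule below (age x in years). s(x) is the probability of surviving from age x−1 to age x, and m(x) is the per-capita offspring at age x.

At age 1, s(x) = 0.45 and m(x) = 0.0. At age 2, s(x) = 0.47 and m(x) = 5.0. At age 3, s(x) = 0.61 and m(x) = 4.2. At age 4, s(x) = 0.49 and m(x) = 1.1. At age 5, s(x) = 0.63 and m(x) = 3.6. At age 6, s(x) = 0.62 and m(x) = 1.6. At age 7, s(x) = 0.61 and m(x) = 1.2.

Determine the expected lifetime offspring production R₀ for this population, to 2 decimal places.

Survivorship from birth: l_x = s_1·s_2·…·s_x.
  l_1 = 0.45000
  l_2 = 0.21150
  l_3 = 0.12901
  l_4 = 0.06322
  l_5 = 0.03983
  l_6 = 0.02469
  l_7 = 0.01506
R₀ = Σ l_x m(x):
  age 1: 0.45000 × 0.0 = 0.0000
  age 2: 0.21150 × 5.0 = 1.0575
  age 3: 0.12901 × 4.2 = 0.5418
  age 4: 0.06322 × 1.1 = 0.0695
  age 5: 0.03983 × 3.6 = 0.1434
  age 6: 0.02469 × 1.6 = 0.0395
  age 7: 0.01506 × 1.2 = 0.0181
R₀ = 0.0000 + 1.0575 + 0.5418 + 0.0695 + 0.1434 + 0.0395 + 0.0181 = 1.8698

1.87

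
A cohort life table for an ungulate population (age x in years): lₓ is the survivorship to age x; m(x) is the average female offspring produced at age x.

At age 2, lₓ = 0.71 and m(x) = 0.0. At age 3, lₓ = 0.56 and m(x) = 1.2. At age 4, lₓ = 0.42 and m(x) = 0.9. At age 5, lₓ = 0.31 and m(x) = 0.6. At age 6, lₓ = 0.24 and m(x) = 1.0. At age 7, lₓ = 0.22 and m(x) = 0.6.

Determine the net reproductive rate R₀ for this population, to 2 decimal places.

1.61

R₀ = Σ lₓ m(x):
  age 2: 0.71 × 0.0 = 0.0000
  age 3: 0.56 × 1.2 = 0.6720
  age 4: 0.42 × 0.9 = 0.3780
  age 5: 0.31 × 0.6 = 0.1860
  age 6: 0.24 × 1.0 = 0.2400
  age 7: 0.22 × 0.6 = 0.1320
R₀ = 0.0000 + 0.6720 + 0.3780 + 0.1860 + 0.2400 + 0.1320 = 1.6080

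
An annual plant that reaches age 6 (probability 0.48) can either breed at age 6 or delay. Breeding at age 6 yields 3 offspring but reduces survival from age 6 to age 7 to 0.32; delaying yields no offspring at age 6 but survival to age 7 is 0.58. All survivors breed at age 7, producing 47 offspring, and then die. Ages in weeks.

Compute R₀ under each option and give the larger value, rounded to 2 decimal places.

13.08

breed at age 6: R₀ = 0.48 × (3 + 0.32 × 47) = 0.48 × 18.0400 = 8.6592
delay to age 7: R₀ = 0.48 × (0.58 × 47) = 0.48 × 27.2600 = 13.0848
Higher: delay to age 7 (13.0848).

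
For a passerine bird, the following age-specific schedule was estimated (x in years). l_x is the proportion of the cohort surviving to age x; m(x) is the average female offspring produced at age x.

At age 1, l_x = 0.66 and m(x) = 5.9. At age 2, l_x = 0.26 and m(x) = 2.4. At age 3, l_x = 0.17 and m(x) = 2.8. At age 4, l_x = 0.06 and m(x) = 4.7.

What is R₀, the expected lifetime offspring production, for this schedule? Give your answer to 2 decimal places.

R₀ = Σ l_x m(x):
  age 1: 0.66 × 5.9 = 3.8940
  age 2: 0.26 × 2.4 = 0.6240
  age 3: 0.17 × 2.8 = 0.4760
  age 4: 0.06 × 4.7 = 0.2820
R₀ = 3.8940 + 0.6240 + 0.4760 + 0.2820 = 5.2760

5.28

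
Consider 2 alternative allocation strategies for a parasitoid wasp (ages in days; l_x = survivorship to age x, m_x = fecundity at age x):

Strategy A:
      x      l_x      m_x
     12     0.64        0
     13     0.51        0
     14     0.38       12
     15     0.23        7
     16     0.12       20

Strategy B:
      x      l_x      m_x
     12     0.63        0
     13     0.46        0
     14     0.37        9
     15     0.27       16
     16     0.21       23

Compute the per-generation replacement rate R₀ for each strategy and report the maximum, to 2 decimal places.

Strategy A: R₀ = 0.64×0 + 0.51×0 + 0.38×12 + 0.23×7 + 0.12×20 = 8.5700
Strategy B: R₀ = 0.63×0 + 0.46×0 + 0.37×9 + 0.27×16 + 0.21×23 = 12.4800
Highest R₀: strategy B with 12.4800.

12.48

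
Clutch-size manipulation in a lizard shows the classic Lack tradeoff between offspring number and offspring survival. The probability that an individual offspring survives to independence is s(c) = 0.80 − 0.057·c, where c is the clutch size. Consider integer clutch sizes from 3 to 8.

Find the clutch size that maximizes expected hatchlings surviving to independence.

Expected hatchlings surviving to independence = c × s(c):
  c=3: 3 × 0.629 = 1.887
  c=4: 4 × 0.572 = 2.288
  c=5: 5 × 0.515 = 2.575
  c=6: 6 × 0.458 = 2.748
  c=7: 7 × 0.401 = 2.807
  c=8: 8 × 0.344 = 2.752
Maximum at c = 7 (2.807 hatchlings surviving to independence).

7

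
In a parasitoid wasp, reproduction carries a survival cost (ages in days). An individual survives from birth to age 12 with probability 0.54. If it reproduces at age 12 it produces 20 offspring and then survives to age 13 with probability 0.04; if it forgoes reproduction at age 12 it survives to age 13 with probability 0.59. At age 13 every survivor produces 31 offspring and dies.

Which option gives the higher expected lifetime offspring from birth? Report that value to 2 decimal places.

11.47

breed at age 12: R₀ = 0.54 × (20 + 0.04 × 31) = 0.54 × 21.2400 = 11.4696
delay to age 13: R₀ = 0.54 × (0.59 × 31) = 0.54 × 18.2900 = 9.8766
Higher: breed at age 12 (11.4696).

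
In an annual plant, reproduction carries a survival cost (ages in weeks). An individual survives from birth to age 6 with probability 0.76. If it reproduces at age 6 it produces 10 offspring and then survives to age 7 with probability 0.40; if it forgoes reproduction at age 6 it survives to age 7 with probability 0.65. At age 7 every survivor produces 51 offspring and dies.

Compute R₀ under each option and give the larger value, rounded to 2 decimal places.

25.19

breed at age 6: R₀ = 0.76 × (10 + 0.40 × 51) = 0.76 × 30.4000 = 23.1040
delay to age 7: R₀ = 0.76 × (0.65 × 51) = 0.76 × 33.1500 = 25.1940
Higher: delay to age 7 (25.1940).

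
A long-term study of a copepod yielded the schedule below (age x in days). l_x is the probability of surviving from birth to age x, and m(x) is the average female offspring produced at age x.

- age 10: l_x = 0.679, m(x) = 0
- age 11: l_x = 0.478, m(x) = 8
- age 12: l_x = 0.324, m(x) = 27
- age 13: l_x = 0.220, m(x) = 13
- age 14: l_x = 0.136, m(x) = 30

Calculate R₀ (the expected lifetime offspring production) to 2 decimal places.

19.51

R₀ = Σ l_x m(x):
  age 10: 0.679 × 0 = 0.0000
  age 11: 0.478 × 8 = 3.8240
  age 12: 0.324 × 27 = 8.7480
  age 13: 0.220 × 13 = 2.8600
  age 14: 0.136 × 30 = 4.0800
R₀ = 0.0000 + 3.8240 + 8.7480 + 2.8600 + 4.0800 = 19.5120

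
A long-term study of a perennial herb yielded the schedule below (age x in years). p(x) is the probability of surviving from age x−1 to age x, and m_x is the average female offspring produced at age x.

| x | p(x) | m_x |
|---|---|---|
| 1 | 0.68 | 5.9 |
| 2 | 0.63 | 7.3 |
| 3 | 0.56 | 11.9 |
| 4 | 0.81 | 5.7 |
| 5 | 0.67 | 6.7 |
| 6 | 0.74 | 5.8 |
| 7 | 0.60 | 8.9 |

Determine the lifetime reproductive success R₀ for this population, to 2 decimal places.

Survivorship from birth: l_x = p_1·p_2·…·p_x.
  l_1 = 0.68000
  l_2 = 0.42840
  l_3 = 0.23990
  l_4 = 0.19432
  l_5 = 0.13020
  l_6 = 0.09634
  l_7 = 0.05781
R₀ = Σ l_x m_x:
  age 1: 0.68000 × 5.9 = 4.0120
  age 2: 0.42840 × 7.3 = 3.1273
  age 3: 0.23990 × 11.9 = 2.8548
  age 4: 0.19432 × 5.7 = 1.1076
  age 5: 0.13020 × 6.7 = 0.8723
  age 6: 0.09634 × 5.8 = 0.5588
  age 7: 0.05781 × 8.9 = 0.5145
R₀ = 4.0120 + 3.1273 + 2.8548 + 1.1076 + 0.8723 + 0.5588 + 0.5145 = 13.0474

13.05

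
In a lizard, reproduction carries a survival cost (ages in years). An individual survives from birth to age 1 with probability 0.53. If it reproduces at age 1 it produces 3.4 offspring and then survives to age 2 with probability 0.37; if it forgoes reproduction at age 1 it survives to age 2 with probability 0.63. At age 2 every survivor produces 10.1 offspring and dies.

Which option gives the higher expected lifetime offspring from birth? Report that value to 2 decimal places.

breed at age 1: R₀ = 0.53 × (3.4 + 0.37 × 10.1) = 0.53 × 7.1370 = 3.7826
delay to age 2: R₀ = 0.53 × (0.63 × 10.1) = 0.53 × 6.3630 = 3.3724
Higher: breed at age 1 (3.7826).

3.78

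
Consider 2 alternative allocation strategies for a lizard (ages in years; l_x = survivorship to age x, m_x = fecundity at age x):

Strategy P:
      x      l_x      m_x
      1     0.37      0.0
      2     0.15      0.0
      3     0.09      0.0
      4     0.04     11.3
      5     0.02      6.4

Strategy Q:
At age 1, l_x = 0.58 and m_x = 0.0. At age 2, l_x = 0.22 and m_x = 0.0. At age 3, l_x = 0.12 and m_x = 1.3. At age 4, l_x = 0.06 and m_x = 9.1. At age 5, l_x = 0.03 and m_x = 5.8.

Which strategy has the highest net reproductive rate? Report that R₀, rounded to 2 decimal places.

Strategy P: R₀ = 0.37×0.0 + 0.15×0.0 + 0.09×0.0 + 0.04×11.3 + 0.02×6.4 = 0.5800
Strategy Q: R₀ = 0.58×0.0 + 0.22×0.0 + 0.12×1.3 + 0.06×9.1 + 0.03×5.8 = 0.8760
Highest R₀: strategy Q with 0.8760.

0.88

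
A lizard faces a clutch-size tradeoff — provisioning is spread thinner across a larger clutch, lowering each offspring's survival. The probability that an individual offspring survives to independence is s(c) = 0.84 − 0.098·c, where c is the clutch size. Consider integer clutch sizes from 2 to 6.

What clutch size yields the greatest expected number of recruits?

4

Expected recruits = c × s(c):
  c=2: 2 × 0.644 = 1.288
  c=3: 3 × 0.546 = 1.638
  c=4: 4 × 0.448 = 1.792
  c=5: 5 × 0.350 = 1.750
  c=6: 6 × 0.252 = 1.512
Maximum at c = 4 (1.792 recruits).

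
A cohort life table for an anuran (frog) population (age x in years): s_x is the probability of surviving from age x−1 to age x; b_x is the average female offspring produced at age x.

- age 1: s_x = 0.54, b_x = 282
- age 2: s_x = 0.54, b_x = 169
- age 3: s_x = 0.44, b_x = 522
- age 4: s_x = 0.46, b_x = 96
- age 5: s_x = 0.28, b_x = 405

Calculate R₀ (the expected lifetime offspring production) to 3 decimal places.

280.894

Survivorship from birth: l_x = s_1·s_2·…·s_x.
  l_1 = 0.54000
  l_2 = 0.29160
  l_3 = 0.12830
  l_4 = 0.05902
  l_5 = 0.01653
R₀ = Σ l_x b_x:
  age 1: 0.54000 × 282 = 152.2800
  age 2: 0.29160 × 169 = 49.2804
  age 3: 0.12830 × 522 = 66.9726
  age 4: 0.05902 × 96 = 5.6659
  age 5: 0.01653 × 405 = 6.6947
R₀ = 152.2800 + 49.2804 + 66.9726 + 5.6659 + 6.6947 = 280.8936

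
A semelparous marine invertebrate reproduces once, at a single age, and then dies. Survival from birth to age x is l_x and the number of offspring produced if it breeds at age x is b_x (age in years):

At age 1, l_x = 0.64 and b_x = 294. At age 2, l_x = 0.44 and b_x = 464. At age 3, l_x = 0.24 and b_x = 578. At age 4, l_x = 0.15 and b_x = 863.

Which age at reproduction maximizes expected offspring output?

Expected offspring if breeding at age x = l_x × b_x:
  age 1: 0.64 × 294 = 188.160
  age 2: 0.44 × 464 = 204.160
  age 3: 0.24 × 578 = 138.720
  age 4: 0.15 × 863 = 129.450
Maximum at age 2 (204.160).

2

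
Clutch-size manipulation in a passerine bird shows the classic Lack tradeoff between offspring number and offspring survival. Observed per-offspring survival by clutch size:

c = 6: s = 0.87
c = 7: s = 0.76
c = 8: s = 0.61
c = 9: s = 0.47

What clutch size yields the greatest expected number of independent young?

7

Expected independent young = c × s(c):
  c=6: 6 × 0.87 = 5.220
  c=7: 7 × 0.76 = 5.320
  c=8: 8 × 0.61 = 4.880
  c=9: 9 × 0.47 = 4.230
Maximum at c = 7 (5.320 independent young).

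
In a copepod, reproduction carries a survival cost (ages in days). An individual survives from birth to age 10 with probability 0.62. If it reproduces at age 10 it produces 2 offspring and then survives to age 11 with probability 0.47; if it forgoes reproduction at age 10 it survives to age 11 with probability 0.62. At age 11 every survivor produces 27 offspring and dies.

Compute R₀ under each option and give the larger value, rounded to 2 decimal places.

10.38

breed at age 10: R₀ = 0.62 × (2 + 0.47 × 27) = 0.62 × 14.6900 = 9.1078
delay to age 11: R₀ = 0.62 × (0.62 × 27) = 0.62 × 16.7400 = 10.3788
Higher: delay to age 11 (10.3788).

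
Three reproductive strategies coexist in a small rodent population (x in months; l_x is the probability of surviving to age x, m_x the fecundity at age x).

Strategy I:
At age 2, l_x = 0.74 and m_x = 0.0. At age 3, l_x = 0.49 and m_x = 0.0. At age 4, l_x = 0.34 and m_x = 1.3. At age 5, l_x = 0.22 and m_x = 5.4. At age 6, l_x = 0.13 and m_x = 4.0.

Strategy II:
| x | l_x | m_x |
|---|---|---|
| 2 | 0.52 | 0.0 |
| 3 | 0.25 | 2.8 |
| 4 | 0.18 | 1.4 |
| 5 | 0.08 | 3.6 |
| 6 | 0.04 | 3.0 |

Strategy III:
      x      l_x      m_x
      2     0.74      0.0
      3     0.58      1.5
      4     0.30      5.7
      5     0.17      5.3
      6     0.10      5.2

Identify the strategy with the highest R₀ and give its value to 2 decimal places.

4.00

Strategy I: R₀ = 0.74×0.0 + 0.49×0.0 + 0.34×1.3 + 0.22×5.4 + 0.13×4.0 = 2.1500
Strategy II: R₀ = 0.52×0.0 + 0.25×2.8 + 0.18×1.4 + 0.08×3.6 + 0.04×3.0 = 1.3600
Strategy III: R₀ = 0.74×0.0 + 0.58×1.5 + 0.30×5.7 + 0.17×5.3 + 0.10×5.2 = 4.0010
Highest R₀: strategy III with 4.0010.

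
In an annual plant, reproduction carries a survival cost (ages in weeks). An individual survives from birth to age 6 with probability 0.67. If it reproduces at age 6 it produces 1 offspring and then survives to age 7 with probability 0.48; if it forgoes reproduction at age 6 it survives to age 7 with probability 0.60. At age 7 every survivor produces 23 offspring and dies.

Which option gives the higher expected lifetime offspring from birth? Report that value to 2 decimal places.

breed at age 6: R₀ = 0.67 × (1 + 0.48 × 23) = 0.67 × 12.0400 = 8.0668
delay to age 7: R₀ = 0.67 × (0.60 × 23) = 0.67 × 13.8000 = 9.2460
Higher: delay to age 7 (9.2460).

9.25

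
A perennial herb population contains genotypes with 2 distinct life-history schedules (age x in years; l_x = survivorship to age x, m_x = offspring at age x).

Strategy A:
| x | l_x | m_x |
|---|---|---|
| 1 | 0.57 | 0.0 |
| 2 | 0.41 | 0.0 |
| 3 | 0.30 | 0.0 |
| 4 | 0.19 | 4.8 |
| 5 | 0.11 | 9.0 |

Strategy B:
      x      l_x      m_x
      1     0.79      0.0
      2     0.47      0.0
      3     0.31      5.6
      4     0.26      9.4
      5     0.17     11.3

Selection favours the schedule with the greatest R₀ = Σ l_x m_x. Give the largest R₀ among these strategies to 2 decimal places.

Strategy A: R₀ = 0.57×0.0 + 0.41×0.0 + 0.30×0.0 + 0.19×4.8 + 0.11×9.0 = 1.9020
Strategy B: R₀ = 0.79×0.0 + 0.47×0.0 + 0.31×5.6 + 0.26×9.4 + 0.17×11.3 = 6.1010
Highest R₀: strategy B with 6.1010.

6.10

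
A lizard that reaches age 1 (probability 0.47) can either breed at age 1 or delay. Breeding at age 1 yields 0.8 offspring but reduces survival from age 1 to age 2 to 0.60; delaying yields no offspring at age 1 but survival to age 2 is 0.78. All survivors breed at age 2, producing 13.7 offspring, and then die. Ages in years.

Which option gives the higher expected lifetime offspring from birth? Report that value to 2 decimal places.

5.02

breed at age 1: R₀ = 0.47 × (0.8 + 0.60 × 13.7) = 0.47 × 9.0200 = 4.2394
delay to age 2: R₀ = 0.47 × (0.78 × 13.7) = 0.47 × 10.6860 = 5.0224
Higher: delay to age 2 (5.0224).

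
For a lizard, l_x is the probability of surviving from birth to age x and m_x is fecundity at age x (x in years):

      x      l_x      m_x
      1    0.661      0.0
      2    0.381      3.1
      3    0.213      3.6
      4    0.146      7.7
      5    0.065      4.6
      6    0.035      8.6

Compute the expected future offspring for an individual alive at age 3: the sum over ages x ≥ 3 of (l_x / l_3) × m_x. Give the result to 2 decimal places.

11.69

l_3 = 0.213. Conditional survival from age 3 to x is l_x / l_3.
  x=3: (0.213/0.213) × 3.6 = 3.6000
  x=4: (0.146/0.213) × 7.7 = 5.2779
  x=5: (0.065/0.213) × 4.6 = 1.4038
  x=6: (0.035/0.213) × 8.6 = 1.4131
Sum = 3.6000 + 5.2779 + 1.4038 + 1.4131 = 11.6948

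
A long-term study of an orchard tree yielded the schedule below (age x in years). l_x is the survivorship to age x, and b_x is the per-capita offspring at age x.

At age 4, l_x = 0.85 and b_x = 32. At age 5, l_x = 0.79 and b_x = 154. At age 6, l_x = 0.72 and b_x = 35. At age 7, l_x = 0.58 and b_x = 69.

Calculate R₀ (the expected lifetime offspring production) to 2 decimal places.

214.08

R₀ = Σ l_x b_x:
  age 4: 0.85 × 32 = 27.2000
  age 5: 0.79 × 154 = 121.6600
  age 6: 0.72 × 35 = 25.2000
  age 7: 0.58 × 69 = 40.0200
R₀ = 27.2000 + 121.6600 + 25.2000 + 40.0200 = 214.0800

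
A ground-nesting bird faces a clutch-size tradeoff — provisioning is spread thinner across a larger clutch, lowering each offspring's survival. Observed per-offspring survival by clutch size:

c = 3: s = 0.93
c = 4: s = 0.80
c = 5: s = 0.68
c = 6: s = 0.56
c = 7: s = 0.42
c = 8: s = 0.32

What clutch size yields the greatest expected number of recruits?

Expected recruits = c × s(c):
  c=3: 3 × 0.93 = 2.790
  c=4: 4 × 0.80 = 3.200
  c=5: 5 × 0.68 = 3.400
  c=6: 6 × 0.56 = 3.360
  c=7: 7 × 0.42 = 2.940
  c=8: 8 × 0.32 = 2.560
Maximum at c = 5 (3.400 recruits).

5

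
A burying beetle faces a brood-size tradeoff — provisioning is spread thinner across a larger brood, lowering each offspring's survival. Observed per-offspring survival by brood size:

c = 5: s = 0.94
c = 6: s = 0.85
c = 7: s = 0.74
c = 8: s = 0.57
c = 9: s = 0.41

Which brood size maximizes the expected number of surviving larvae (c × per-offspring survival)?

Expected surviving larvae = c × s(c):
  c=5: 5 × 0.94 = 4.700
  c=6: 6 × 0.85 = 5.100
  c=7: 7 × 0.74 = 5.180
  c=8: 8 × 0.57 = 4.560
  c=9: 9 × 0.41 = 3.690
Maximum at c = 7 (5.180 surviving larvae).

7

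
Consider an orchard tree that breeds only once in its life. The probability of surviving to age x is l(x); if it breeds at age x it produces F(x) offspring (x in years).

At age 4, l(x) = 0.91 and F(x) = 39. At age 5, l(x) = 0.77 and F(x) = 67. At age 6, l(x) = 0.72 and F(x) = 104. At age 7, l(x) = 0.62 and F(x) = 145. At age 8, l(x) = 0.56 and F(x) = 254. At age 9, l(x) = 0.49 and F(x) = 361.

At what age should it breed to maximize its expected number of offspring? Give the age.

9

Expected offspring if breeding at age x = l(x) × F(x):
  age 4: 0.91 × 39 = 35.490
  age 5: 0.77 × 67 = 51.590
  age 6: 0.72 × 104 = 74.880
  age 7: 0.62 × 145 = 89.900
  age 8: 0.56 × 254 = 142.240
  age 9: 0.49 × 361 = 176.890
Maximum at age 9 (176.890).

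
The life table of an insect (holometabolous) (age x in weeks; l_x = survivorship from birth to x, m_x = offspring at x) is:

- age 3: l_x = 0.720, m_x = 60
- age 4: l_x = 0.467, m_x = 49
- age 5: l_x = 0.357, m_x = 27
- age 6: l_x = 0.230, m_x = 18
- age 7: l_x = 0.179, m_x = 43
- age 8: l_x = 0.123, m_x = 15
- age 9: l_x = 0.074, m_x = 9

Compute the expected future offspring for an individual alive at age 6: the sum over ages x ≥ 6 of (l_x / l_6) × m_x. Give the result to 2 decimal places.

62.38

l_6 = 0.230. Conditional survival from age 6 to x is l_x / l_6.
  x=6: (0.230/0.230) × 18 = 18.0000
  x=7: (0.179/0.230) × 43 = 33.4652
  x=8: (0.123/0.230) × 15 = 8.0217
  x=9: (0.074/0.230) × 9 = 2.8957
Sum = 18.0000 + 33.4652 + 8.0217 + 2.8957 = 62.3826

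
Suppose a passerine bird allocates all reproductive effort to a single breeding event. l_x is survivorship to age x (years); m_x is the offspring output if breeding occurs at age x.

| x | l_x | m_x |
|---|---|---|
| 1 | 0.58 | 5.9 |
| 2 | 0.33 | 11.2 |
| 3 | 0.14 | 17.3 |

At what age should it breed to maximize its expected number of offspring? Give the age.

2

Expected offspring if breeding at age x = l_x × m_x:
  age 1: 0.58 × 5.9 = 3.422
  age 2: 0.33 × 11.2 = 3.696
  age 3: 0.14 × 17.3 = 2.422
Maximum at age 2 (3.696).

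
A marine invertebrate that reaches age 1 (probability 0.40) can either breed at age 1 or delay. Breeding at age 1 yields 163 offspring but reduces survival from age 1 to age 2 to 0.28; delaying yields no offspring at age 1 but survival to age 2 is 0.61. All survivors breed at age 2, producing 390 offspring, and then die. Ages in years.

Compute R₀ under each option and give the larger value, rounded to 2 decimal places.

108.88

breed at age 1: R₀ = 0.40 × (163 + 0.28 × 390) = 0.40 × 272.2000 = 108.8800
delay to age 2: R₀ = 0.40 × (0.61 × 390) = 0.40 × 237.9000 = 95.1600
Higher: breed at age 1 (108.8800).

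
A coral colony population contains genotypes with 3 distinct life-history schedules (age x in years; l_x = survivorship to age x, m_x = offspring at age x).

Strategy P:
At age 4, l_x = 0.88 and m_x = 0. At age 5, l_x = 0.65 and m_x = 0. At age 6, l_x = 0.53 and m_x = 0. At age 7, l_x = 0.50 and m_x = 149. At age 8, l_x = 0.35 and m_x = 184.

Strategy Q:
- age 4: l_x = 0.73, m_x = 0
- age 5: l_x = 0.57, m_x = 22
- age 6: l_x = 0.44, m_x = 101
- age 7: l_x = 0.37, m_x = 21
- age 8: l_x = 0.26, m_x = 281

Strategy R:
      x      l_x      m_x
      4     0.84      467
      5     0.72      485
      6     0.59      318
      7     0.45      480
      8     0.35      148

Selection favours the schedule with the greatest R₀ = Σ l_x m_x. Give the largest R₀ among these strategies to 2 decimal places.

Strategy P: R₀ = 0.88×0 + 0.65×0 + 0.53×0 + 0.50×149 + 0.35×184 = 138.9000
Strategy Q: R₀ = 0.73×0 + 0.57×22 + 0.44×101 + 0.37×21 + 0.26×281 = 137.8100
Strategy R: R₀ = 0.84×467 + 0.72×485 + 0.59×318 + 0.45×480 + 0.35×148 = 1196.9000
Highest R₀: strategy R with 1196.9000.

1196.90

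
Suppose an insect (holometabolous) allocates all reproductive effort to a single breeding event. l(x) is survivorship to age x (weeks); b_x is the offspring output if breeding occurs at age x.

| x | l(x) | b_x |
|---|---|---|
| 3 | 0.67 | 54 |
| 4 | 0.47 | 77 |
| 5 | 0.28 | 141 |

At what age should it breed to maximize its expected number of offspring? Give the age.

5

Expected offspring if breeding at age x = l(x) × b_x:
  age 3: 0.67 × 54 = 36.180
  age 4: 0.47 × 77 = 36.190
  age 5: 0.28 × 141 = 39.480
Maximum at age 5 (39.480).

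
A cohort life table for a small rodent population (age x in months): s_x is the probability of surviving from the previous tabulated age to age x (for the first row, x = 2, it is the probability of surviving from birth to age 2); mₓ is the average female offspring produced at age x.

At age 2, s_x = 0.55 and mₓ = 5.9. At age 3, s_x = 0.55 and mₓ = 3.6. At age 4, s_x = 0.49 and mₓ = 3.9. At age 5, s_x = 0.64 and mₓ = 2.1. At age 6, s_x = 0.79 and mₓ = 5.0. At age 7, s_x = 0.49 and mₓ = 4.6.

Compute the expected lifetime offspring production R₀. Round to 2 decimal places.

Survivorship from birth: l_x = s_2·s_3·…·s_x.
  l_2 = 0.55000
  l_3 = 0.30250
  l_4 = 0.14823
  l_5 = 0.09486
  l_6 = 0.07494
  l_7 = 0.03672
R₀ = Σ l_x mₓ:
  age 2: 0.55000 × 5.9 = 3.2450
  age 3: 0.30250 × 3.6 = 1.0890
  age 4: 0.14823 × 3.9 = 0.5781
  age 5: 0.09486 × 2.1 = 0.1992
  age 6: 0.07494 × 5.0 = 0.3747
  age 7: 0.03672 × 4.6 = 0.1689
R₀ = 3.2450 + 1.0890 + 0.5781 + 0.1992 + 0.3747 + 0.1689 = 5.6549

5.65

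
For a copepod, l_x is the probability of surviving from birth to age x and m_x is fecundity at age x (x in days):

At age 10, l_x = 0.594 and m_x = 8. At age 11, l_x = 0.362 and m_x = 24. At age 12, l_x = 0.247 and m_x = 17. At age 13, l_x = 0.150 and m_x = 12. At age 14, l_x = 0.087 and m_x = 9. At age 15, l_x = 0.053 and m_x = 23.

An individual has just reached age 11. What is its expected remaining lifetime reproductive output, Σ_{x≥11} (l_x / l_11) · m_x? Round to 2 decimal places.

l_11 = 0.362. Conditional survival from age 11 to x is l_x / l_11.
  x=11: (0.362/0.362) × 24 = 24.0000
  x=12: (0.247/0.362) × 17 = 11.5994
  x=13: (0.150/0.362) × 12 = 4.9724
  x=14: (0.087/0.362) × 9 = 2.1630
  x=15: (0.053/0.362) × 23 = 3.3674
Sum = 24.0000 + 11.5994 + 4.9724 + 2.1630 + 3.3674 = 46.1022

46.10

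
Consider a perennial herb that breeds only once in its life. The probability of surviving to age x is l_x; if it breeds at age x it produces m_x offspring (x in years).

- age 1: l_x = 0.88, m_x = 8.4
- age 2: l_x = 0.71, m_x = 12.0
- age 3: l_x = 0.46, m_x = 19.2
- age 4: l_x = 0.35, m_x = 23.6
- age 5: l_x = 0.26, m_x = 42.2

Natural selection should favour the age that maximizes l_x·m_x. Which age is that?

5

Expected offspring if breeding at age x = l_x × m_x:
  age 1: 0.88 × 8.4 = 7.392
  age 2: 0.71 × 12.0 = 8.520
  age 3: 0.46 × 19.2 = 8.832
  age 4: 0.35 × 23.6 = 8.260
  age 5: 0.26 × 42.2 = 10.972
Maximum at age 5 (10.972).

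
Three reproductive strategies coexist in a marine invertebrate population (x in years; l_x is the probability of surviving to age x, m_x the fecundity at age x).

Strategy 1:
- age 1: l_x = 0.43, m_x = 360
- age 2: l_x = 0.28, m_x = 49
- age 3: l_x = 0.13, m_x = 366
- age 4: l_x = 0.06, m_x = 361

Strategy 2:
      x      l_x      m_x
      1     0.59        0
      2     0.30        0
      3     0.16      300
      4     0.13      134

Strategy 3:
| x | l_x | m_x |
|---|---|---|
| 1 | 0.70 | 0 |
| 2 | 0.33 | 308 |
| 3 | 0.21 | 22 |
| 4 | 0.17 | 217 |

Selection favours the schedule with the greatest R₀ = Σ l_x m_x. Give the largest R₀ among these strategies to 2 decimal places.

237.76

Strategy 1: R₀ = 0.43×360 + 0.28×49 + 0.13×366 + 0.06×361 = 237.7600
Strategy 2: R₀ = 0.59×0 + 0.30×0 + 0.16×300 + 0.13×134 = 65.4200
Strategy 3: R₀ = 0.70×0 + 0.33×308 + 0.21×22 + 0.17×217 = 143.1500
Highest R₀: strategy 1 with 237.7600.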